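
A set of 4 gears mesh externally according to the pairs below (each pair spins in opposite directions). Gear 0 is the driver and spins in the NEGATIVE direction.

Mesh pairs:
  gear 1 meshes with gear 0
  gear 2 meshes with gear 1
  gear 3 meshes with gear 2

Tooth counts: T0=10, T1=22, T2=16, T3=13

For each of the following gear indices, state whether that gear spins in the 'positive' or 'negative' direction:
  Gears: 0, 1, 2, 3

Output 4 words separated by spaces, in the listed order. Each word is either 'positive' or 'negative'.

Gear 0 (driver): negative (depth 0)
  gear 1: meshes with gear 0 -> depth 1 -> positive (opposite of gear 0)
  gear 2: meshes with gear 1 -> depth 2 -> negative (opposite of gear 1)
  gear 3: meshes with gear 2 -> depth 3 -> positive (opposite of gear 2)
Queried indices 0, 1, 2, 3 -> negative, positive, negative, positive

Answer: negative positive negative positive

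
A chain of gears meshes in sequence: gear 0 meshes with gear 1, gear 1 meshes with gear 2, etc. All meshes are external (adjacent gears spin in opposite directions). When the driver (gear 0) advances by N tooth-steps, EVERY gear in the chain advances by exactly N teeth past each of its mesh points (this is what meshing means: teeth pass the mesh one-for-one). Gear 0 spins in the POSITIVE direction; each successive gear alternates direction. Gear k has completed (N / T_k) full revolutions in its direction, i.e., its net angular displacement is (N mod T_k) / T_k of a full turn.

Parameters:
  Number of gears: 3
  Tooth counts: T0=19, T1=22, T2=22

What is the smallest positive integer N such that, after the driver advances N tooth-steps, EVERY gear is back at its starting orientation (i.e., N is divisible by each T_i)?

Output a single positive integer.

Answer: 418

Derivation:
Gear k returns to start when N is a multiple of T_k.
All gears at start simultaneously when N is a common multiple of [19, 22, 22]; the smallest such N is lcm(19, 22, 22).
Start: lcm = T0 = 19
Fold in T1=22: gcd(19, 22) = 1; lcm(19, 22) = 19 * 22 / 1 = 418 / 1 = 418
Fold in T2=22: gcd(418, 22) = 22; lcm(418, 22) = 418 * 22 / 22 = 9196 / 22 = 418
Full cycle length = 418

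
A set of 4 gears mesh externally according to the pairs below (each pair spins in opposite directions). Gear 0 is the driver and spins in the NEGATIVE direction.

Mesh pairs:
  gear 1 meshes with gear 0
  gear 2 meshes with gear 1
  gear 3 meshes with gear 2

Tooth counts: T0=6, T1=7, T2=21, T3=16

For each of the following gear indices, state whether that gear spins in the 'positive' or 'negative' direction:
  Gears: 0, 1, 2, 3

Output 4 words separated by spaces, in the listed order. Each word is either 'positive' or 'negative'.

Answer: negative positive negative positive

Derivation:
Gear 0 (driver): negative (depth 0)
  gear 1: meshes with gear 0 -> depth 1 -> positive (opposite of gear 0)
  gear 2: meshes with gear 1 -> depth 2 -> negative (opposite of gear 1)
  gear 3: meshes with gear 2 -> depth 3 -> positive (opposite of gear 2)
Queried indices 0, 1, 2, 3 -> negative, positive, negative, positive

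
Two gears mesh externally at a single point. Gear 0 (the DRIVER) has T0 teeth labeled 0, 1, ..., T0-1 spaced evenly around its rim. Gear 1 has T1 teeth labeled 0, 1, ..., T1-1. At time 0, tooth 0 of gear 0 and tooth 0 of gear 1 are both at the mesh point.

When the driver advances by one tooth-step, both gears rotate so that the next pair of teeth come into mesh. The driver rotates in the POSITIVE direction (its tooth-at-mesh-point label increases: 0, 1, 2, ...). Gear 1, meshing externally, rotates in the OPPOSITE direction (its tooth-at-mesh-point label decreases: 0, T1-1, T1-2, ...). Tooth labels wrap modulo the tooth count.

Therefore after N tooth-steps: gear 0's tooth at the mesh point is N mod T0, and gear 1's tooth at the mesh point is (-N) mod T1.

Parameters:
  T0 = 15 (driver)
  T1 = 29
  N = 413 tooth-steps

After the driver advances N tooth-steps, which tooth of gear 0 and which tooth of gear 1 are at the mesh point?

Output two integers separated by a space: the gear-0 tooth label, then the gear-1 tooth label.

Gear 0 (driver, T0=15): tooth at mesh = N mod T0
  413 = 27 * 15 + 8, so 413 mod 15 = 8
  gear 0 tooth = 8
Gear 1 (driven, T1=29): tooth at mesh = (-N) mod T1
  413 = 14 * 29 + 7, so 413 mod 29 = 7
  (-413) mod 29 = (-7) mod 29 = 29 - 7 = 22
Mesh after 413 steps: gear-0 tooth 8 meets gear-1 tooth 22

Answer: 8 22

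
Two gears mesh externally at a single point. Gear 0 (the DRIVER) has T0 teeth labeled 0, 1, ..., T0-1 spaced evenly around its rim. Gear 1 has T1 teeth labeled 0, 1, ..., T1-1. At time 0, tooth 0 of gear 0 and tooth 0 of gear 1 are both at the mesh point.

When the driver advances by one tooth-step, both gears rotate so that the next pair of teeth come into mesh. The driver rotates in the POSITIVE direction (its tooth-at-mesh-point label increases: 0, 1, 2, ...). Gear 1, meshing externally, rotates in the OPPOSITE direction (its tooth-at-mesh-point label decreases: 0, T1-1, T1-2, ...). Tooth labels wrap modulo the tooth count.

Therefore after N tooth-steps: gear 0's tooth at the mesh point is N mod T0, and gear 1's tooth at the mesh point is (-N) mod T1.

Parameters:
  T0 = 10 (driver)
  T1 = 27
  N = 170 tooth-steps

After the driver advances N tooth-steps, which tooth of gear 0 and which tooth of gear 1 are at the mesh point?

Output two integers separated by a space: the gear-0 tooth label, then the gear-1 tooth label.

Answer: 0 19

Derivation:
Gear 0 (driver, T0=10): tooth at mesh = N mod T0
  170 = 17 * 10 + 0, so 170 mod 10 = 0
  gear 0 tooth = 0
Gear 1 (driven, T1=27): tooth at mesh = (-N) mod T1
  170 = 6 * 27 + 8, so 170 mod 27 = 8
  (-170) mod 27 = (-8) mod 27 = 27 - 8 = 19
Mesh after 170 steps: gear-0 tooth 0 meets gear-1 tooth 19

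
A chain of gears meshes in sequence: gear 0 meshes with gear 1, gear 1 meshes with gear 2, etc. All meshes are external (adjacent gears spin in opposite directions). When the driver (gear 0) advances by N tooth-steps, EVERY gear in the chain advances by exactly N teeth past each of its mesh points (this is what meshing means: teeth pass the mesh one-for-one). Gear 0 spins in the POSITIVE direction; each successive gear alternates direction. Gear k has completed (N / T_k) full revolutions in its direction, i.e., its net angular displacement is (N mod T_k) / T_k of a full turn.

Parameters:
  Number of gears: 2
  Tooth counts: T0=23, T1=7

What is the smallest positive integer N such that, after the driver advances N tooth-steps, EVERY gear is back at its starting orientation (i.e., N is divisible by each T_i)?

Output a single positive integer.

Answer: 161

Derivation:
Gear k returns to start when N is a multiple of T_k.
All gears at start simultaneously when N is a common multiple of [23, 7]; the smallest such N is lcm(23, 7).
Start: lcm = T0 = 23
Fold in T1=7: gcd(23, 7) = 1; lcm(23, 7) = 23 * 7 / 1 = 161 / 1 = 161
Full cycle length = 161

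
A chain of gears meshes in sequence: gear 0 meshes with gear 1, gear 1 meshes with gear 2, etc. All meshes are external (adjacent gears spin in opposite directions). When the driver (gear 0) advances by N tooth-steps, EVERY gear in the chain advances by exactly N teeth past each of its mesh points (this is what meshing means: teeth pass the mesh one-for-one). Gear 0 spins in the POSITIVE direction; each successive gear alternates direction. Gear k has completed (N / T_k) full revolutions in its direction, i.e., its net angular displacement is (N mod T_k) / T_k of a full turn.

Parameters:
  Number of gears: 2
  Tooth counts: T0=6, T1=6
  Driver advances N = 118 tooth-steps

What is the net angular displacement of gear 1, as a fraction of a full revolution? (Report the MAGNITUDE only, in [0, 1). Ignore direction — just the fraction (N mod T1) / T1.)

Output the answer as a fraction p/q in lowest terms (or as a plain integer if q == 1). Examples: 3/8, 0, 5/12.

Answer: 2/3

Derivation:
Chain of 2 gears, tooth counts: [6, 6]
  gear 0: T0=6, direction=positive, advance = 118 mod 6 = 4 teeth = 4/6 turn
  gear 1: T1=6, direction=negative, advance = 118 mod 6 = 4 teeth = 4/6 turn
Gear 1: 118 mod 6 = 4
Fraction = 4 / 6 = 2/3 (gcd(4,6)=2) = 2/3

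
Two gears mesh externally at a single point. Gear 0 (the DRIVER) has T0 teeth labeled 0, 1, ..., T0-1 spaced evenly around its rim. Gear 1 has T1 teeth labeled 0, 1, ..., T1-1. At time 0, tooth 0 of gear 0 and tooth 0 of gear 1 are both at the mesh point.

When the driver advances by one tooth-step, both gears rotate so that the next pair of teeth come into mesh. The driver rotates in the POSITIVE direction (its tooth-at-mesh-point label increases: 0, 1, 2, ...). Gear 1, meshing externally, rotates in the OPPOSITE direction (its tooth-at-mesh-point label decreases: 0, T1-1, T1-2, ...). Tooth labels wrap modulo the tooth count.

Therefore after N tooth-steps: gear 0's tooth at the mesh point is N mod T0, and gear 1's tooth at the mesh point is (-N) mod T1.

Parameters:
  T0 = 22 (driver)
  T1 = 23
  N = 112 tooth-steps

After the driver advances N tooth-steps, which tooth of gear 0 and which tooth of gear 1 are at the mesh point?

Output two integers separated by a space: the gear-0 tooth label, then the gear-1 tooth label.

Gear 0 (driver, T0=22): tooth at mesh = N mod T0
  112 = 5 * 22 + 2, so 112 mod 22 = 2
  gear 0 tooth = 2
Gear 1 (driven, T1=23): tooth at mesh = (-N) mod T1
  112 = 4 * 23 + 20, so 112 mod 23 = 20
  (-112) mod 23 = (-20) mod 23 = 23 - 20 = 3
Mesh after 112 steps: gear-0 tooth 2 meets gear-1 tooth 3

Answer: 2 3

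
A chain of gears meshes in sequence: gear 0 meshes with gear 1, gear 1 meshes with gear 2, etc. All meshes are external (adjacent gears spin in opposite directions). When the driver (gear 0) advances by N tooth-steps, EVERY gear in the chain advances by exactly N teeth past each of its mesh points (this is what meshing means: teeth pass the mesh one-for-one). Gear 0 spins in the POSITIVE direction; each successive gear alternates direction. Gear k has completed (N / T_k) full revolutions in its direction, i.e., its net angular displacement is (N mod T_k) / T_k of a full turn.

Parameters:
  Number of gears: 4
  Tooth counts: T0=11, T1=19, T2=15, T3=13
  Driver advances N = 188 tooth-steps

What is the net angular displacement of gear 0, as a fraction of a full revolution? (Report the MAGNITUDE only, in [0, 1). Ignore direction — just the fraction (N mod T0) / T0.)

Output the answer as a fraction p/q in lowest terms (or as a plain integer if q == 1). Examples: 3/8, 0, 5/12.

Chain of 4 gears, tooth counts: [11, 19, 15, 13]
  gear 0: T0=11, direction=positive, advance = 188 mod 11 = 1 teeth = 1/11 turn
  gear 1: T1=19, direction=negative, advance = 188 mod 19 = 17 teeth = 17/19 turn
  gear 2: T2=15, direction=positive, advance = 188 mod 15 = 8 teeth = 8/15 turn
  gear 3: T3=13, direction=negative, advance = 188 mod 13 = 6 teeth = 6/13 turn
Gear 0: 188 mod 11 = 1
Fraction = 1 / 11 = 1/11 (gcd(1,11)=1) = 1/11

Answer: 1/11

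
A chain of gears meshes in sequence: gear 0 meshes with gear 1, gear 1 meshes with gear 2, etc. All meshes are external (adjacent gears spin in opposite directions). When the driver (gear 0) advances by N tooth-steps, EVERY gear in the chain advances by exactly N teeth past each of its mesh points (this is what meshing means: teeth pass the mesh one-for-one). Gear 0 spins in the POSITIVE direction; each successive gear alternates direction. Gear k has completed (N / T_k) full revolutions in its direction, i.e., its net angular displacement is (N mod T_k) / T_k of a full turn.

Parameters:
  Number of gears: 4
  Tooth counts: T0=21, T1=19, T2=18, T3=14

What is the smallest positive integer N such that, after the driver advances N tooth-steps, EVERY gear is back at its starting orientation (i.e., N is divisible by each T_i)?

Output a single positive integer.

Gear k returns to start when N is a multiple of T_k.
All gears at start simultaneously when N is a common multiple of [21, 19, 18, 14]; the smallest such N is lcm(21, 19, 18, 14).
Start: lcm = T0 = 21
Fold in T1=19: gcd(21, 19) = 1; lcm(21, 19) = 21 * 19 / 1 = 399 / 1 = 399
Fold in T2=18: gcd(399, 18) = 3; lcm(399, 18) = 399 * 18 / 3 = 7182 / 3 = 2394
Fold in T3=14: gcd(2394, 14) = 14; lcm(2394, 14) = 2394 * 14 / 14 = 33516 / 14 = 2394
Full cycle length = 2394

Answer: 2394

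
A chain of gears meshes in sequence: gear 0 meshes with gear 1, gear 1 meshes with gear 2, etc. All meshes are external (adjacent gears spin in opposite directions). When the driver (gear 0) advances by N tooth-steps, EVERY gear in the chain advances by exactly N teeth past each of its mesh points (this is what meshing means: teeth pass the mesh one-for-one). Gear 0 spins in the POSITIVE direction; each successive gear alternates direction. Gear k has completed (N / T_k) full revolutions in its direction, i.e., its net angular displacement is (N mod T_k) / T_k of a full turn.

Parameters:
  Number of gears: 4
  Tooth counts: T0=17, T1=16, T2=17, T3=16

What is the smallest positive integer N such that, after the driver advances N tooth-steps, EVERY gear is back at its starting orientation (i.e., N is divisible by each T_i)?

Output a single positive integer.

Answer: 272

Derivation:
Gear k returns to start when N is a multiple of T_k.
All gears at start simultaneously when N is a common multiple of [17, 16, 17, 16]; the smallest such N is lcm(17, 16, 17, 16).
Start: lcm = T0 = 17
Fold in T1=16: gcd(17, 16) = 1; lcm(17, 16) = 17 * 16 / 1 = 272 / 1 = 272
Fold in T2=17: gcd(272, 17) = 17; lcm(272, 17) = 272 * 17 / 17 = 4624 / 17 = 272
Fold in T3=16: gcd(272, 16) = 16; lcm(272, 16) = 272 * 16 / 16 = 4352 / 16 = 272
Full cycle length = 272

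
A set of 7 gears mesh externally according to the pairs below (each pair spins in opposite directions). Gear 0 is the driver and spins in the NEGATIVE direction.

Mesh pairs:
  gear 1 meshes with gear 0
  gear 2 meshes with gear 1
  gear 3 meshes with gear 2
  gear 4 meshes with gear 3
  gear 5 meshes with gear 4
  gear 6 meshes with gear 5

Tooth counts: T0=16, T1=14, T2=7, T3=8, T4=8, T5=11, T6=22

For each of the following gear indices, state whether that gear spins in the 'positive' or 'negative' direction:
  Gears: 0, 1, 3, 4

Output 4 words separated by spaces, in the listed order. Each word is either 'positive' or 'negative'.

Answer: negative positive positive negative

Derivation:
Gear 0 (driver): negative (depth 0)
  gear 1: meshes with gear 0 -> depth 1 -> positive (opposite of gear 0)
  gear 2: meshes with gear 1 -> depth 2 -> negative (opposite of gear 1)
  gear 3: meshes with gear 2 -> depth 3 -> positive (opposite of gear 2)
  gear 4: meshes with gear 3 -> depth 4 -> negative (opposite of gear 3)
  gear 5: meshes with gear 4 -> depth 5 -> positive (opposite of gear 4)
  gear 6: meshes with gear 5 -> depth 6 -> negative (opposite of gear 5)
Queried indices 0, 1, 3, 4 -> negative, positive, positive, negative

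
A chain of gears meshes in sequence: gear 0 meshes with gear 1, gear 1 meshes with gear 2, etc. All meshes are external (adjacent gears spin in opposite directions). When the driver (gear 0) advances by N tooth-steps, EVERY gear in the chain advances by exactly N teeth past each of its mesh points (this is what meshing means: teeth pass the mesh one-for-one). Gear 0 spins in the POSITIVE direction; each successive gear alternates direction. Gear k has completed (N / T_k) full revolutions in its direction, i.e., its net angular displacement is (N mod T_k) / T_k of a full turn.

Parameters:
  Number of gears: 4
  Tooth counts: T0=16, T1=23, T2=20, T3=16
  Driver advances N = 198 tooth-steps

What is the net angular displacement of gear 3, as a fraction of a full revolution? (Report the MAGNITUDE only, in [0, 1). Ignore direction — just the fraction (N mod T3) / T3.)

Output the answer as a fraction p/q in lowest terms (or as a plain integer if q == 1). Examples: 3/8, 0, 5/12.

Chain of 4 gears, tooth counts: [16, 23, 20, 16]
  gear 0: T0=16, direction=positive, advance = 198 mod 16 = 6 teeth = 6/16 turn
  gear 1: T1=23, direction=negative, advance = 198 mod 23 = 14 teeth = 14/23 turn
  gear 2: T2=20, direction=positive, advance = 198 mod 20 = 18 teeth = 18/20 turn
  gear 3: T3=16, direction=negative, advance = 198 mod 16 = 6 teeth = 6/16 turn
Gear 3: 198 mod 16 = 6
Fraction = 6 / 16 = 3/8 (gcd(6,16)=2) = 3/8

Answer: 3/8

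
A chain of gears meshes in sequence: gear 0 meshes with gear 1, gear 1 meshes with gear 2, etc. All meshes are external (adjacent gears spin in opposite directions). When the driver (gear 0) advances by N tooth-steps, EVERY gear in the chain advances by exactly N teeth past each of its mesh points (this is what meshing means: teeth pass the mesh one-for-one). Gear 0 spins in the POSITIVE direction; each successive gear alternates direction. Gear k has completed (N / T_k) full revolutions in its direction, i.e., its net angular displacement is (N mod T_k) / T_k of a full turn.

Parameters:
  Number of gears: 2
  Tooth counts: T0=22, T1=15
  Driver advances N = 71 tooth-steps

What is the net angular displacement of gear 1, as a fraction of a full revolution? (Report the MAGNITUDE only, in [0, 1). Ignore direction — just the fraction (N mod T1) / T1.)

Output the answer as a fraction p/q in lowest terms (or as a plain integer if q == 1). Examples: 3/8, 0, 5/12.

Answer: 11/15

Derivation:
Chain of 2 gears, tooth counts: [22, 15]
  gear 0: T0=22, direction=positive, advance = 71 mod 22 = 5 teeth = 5/22 turn
  gear 1: T1=15, direction=negative, advance = 71 mod 15 = 11 teeth = 11/15 turn
Gear 1: 71 mod 15 = 11
Fraction = 11 / 15 = 11/15 (gcd(11,15)=1) = 11/15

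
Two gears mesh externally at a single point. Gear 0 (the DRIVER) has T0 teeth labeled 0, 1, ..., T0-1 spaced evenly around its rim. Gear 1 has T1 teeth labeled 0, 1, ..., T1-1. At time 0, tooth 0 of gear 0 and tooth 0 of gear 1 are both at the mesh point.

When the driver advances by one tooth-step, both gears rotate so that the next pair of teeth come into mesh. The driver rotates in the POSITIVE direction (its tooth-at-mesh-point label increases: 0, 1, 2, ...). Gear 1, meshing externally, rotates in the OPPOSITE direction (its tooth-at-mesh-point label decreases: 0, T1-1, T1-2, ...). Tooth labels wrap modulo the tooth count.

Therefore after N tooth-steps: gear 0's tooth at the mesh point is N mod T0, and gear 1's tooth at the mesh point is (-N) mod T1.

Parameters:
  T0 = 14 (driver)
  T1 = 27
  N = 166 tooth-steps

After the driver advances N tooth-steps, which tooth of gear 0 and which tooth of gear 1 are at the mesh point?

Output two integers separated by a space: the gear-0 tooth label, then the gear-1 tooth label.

Gear 0 (driver, T0=14): tooth at mesh = N mod T0
  166 = 11 * 14 + 12, so 166 mod 14 = 12
  gear 0 tooth = 12
Gear 1 (driven, T1=27): tooth at mesh = (-N) mod T1
  166 = 6 * 27 + 4, so 166 mod 27 = 4
  (-166) mod 27 = (-4) mod 27 = 27 - 4 = 23
Mesh after 166 steps: gear-0 tooth 12 meets gear-1 tooth 23

Answer: 12 23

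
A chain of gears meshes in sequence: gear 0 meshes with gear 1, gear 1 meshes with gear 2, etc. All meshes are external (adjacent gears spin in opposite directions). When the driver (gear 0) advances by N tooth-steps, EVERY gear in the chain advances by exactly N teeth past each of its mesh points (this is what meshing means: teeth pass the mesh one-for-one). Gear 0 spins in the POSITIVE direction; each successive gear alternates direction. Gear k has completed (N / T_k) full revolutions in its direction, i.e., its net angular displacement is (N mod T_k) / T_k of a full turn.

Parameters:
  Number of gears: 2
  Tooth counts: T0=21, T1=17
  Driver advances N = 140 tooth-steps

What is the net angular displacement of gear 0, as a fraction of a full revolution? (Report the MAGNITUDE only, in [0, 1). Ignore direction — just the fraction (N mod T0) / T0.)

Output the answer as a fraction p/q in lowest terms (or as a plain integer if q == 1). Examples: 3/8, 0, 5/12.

Answer: 2/3

Derivation:
Chain of 2 gears, tooth counts: [21, 17]
  gear 0: T0=21, direction=positive, advance = 140 mod 21 = 14 teeth = 14/21 turn
  gear 1: T1=17, direction=negative, advance = 140 mod 17 = 4 teeth = 4/17 turn
Gear 0: 140 mod 21 = 14
Fraction = 14 / 21 = 2/3 (gcd(14,21)=7) = 2/3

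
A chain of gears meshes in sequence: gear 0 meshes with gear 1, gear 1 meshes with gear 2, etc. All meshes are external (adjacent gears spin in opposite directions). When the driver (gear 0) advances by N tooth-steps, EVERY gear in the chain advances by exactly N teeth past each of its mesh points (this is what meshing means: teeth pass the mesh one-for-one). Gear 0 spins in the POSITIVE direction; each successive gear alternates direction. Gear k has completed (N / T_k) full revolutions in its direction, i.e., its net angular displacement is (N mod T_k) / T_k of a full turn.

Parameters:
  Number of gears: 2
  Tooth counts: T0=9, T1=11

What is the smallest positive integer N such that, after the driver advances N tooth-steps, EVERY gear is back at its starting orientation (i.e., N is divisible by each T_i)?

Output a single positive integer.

Answer: 99

Derivation:
Gear k returns to start when N is a multiple of T_k.
All gears at start simultaneously when N is a common multiple of [9, 11]; the smallest such N is lcm(9, 11).
Start: lcm = T0 = 9
Fold in T1=11: gcd(9, 11) = 1; lcm(9, 11) = 9 * 11 / 1 = 99 / 1 = 99
Full cycle length = 99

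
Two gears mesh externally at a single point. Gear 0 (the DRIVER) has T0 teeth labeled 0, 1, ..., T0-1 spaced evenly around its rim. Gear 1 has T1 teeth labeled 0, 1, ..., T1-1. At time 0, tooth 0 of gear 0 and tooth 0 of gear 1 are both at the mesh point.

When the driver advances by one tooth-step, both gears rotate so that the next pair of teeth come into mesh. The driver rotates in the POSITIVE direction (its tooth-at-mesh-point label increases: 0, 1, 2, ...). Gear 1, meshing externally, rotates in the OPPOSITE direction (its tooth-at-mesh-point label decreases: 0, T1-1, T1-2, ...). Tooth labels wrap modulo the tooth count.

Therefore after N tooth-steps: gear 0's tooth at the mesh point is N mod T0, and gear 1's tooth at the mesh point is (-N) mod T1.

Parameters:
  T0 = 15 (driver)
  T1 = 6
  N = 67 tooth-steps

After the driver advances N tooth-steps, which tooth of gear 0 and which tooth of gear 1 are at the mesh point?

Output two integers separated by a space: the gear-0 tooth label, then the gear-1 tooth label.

Answer: 7 5

Derivation:
Gear 0 (driver, T0=15): tooth at mesh = N mod T0
  67 = 4 * 15 + 7, so 67 mod 15 = 7
  gear 0 tooth = 7
Gear 1 (driven, T1=6): tooth at mesh = (-N) mod T1
  67 = 11 * 6 + 1, so 67 mod 6 = 1
  (-67) mod 6 = (-1) mod 6 = 6 - 1 = 5
Mesh after 67 steps: gear-0 tooth 7 meets gear-1 tooth 5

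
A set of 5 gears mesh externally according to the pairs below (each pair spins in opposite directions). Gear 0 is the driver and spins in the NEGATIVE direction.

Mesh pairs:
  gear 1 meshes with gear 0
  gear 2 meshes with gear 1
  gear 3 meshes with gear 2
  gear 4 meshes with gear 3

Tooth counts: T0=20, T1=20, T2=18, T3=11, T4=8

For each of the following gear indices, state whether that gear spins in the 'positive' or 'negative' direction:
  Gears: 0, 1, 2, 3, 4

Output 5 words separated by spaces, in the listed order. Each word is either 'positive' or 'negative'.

Gear 0 (driver): negative (depth 0)
  gear 1: meshes with gear 0 -> depth 1 -> positive (opposite of gear 0)
  gear 2: meshes with gear 1 -> depth 2 -> negative (opposite of gear 1)
  gear 3: meshes with gear 2 -> depth 3 -> positive (opposite of gear 2)
  gear 4: meshes with gear 3 -> depth 4 -> negative (opposite of gear 3)
Queried indices 0, 1, 2, 3, 4 -> negative, positive, negative, positive, negative

Answer: negative positive negative positive negative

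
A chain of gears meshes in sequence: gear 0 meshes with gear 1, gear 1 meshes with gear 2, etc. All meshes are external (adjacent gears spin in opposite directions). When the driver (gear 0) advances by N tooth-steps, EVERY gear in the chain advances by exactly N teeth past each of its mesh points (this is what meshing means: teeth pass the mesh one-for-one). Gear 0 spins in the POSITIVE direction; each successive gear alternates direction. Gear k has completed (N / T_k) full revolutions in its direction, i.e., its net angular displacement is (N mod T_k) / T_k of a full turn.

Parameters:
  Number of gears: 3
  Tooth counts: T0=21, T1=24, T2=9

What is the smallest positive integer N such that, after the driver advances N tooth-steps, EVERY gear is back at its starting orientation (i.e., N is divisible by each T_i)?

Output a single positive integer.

Gear k returns to start when N is a multiple of T_k.
All gears at start simultaneously when N is a common multiple of [21, 24, 9]; the smallest such N is lcm(21, 24, 9).
Start: lcm = T0 = 21
Fold in T1=24: gcd(21, 24) = 3; lcm(21, 24) = 21 * 24 / 3 = 504 / 3 = 168
Fold in T2=9: gcd(168, 9) = 3; lcm(168, 9) = 168 * 9 / 3 = 1512 / 3 = 504
Full cycle length = 504

Answer: 504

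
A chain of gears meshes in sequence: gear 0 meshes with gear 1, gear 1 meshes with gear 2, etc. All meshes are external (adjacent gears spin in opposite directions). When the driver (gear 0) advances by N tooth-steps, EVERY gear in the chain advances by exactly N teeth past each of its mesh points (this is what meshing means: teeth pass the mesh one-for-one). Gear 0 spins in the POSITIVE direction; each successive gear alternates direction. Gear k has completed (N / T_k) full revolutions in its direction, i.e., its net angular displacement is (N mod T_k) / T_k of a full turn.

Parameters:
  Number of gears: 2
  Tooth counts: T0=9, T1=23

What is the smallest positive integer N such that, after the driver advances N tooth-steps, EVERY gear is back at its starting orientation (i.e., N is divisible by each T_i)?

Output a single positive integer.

Gear k returns to start when N is a multiple of T_k.
All gears at start simultaneously when N is a common multiple of [9, 23]; the smallest such N is lcm(9, 23).
Start: lcm = T0 = 9
Fold in T1=23: gcd(9, 23) = 1; lcm(9, 23) = 9 * 23 / 1 = 207 / 1 = 207
Full cycle length = 207

Answer: 207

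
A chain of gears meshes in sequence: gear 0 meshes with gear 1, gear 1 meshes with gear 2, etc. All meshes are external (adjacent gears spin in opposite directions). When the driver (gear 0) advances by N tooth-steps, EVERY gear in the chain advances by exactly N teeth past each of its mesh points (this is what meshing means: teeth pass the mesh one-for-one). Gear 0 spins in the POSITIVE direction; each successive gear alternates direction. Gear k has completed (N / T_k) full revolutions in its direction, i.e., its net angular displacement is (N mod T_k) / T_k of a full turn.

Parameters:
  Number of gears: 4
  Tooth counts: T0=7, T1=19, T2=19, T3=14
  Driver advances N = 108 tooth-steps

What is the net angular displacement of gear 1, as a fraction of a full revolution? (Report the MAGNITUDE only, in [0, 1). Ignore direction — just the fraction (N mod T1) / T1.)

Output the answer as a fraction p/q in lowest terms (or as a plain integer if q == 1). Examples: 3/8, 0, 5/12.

Answer: 13/19

Derivation:
Chain of 4 gears, tooth counts: [7, 19, 19, 14]
  gear 0: T0=7, direction=positive, advance = 108 mod 7 = 3 teeth = 3/7 turn
  gear 1: T1=19, direction=negative, advance = 108 mod 19 = 13 teeth = 13/19 turn
  gear 2: T2=19, direction=positive, advance = 108 mod 19 = 13 teeth = 13/19 turn
  gear 3: T3=14, direction=negative, advance = 108 mod 14 = 10 teeth = 10/14 turn
Gear 1: 108 mod 19 = 13
Fraction = 13 / 19 = 13/19 (gcd(13,19)=1) = 13/19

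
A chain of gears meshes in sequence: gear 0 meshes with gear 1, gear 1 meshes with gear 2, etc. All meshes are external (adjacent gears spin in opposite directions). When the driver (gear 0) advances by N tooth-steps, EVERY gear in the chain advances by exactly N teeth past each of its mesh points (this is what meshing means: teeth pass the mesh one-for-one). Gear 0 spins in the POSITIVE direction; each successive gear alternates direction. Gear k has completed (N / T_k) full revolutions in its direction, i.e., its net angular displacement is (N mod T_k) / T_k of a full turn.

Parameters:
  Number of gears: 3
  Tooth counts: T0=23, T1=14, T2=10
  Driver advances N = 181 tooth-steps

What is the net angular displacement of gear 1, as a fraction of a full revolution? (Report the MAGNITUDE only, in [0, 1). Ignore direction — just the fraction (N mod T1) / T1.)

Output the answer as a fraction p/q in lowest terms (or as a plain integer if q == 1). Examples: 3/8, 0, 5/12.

Chain of 3 gears, tooth counts: [23, 14, 10]
  gear 0: T0=23, direction=positive, advance = 181 mod 23 = 20 teeth = 20/23 turn
  gear 1: T1=14, direction=negative, advance = 181 mod 14 = 13 teeth = 13/14 turn
  gear 2: T2=10, direction=positive, advance = 181 mod 10 = 1 teeth = 1/10 turn
Gear 1: 181 mod 14 = 13
Fraction = 13 / 14 = 13/14 (gcd(13,14)=1) = 13/14

Answer: 13/14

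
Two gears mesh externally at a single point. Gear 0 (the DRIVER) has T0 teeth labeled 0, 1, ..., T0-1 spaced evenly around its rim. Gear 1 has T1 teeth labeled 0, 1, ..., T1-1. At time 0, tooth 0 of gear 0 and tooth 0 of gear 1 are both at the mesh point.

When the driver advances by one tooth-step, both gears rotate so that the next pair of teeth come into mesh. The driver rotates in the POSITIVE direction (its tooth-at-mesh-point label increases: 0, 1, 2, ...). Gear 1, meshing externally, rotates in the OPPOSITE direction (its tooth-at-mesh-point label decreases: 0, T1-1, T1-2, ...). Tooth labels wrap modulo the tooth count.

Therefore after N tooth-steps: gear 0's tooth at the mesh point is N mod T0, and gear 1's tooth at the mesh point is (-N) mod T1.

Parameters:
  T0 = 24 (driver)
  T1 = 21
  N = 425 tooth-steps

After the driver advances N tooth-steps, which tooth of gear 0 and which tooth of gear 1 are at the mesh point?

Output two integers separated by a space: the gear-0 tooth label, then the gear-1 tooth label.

Gear 0 (driver, T0=24): tooth at mesh = N mod T0
  425 = 17 * 24 + 17, so 425 mod 24 = 17
  gear 0 tooth = 17
Gear 1 (driven, T1=21): tooth at mesh = (-N) mod T1
  425 = 20 * 21 + 5, so 425 mod 21 = 5
  (-425) mod 21 = (-5) mod 21 = 21 - 5 = 16
Mesh after 425 steps: gear-0 tooth 17 meets gear-1 tooth 16

Answer: 17 16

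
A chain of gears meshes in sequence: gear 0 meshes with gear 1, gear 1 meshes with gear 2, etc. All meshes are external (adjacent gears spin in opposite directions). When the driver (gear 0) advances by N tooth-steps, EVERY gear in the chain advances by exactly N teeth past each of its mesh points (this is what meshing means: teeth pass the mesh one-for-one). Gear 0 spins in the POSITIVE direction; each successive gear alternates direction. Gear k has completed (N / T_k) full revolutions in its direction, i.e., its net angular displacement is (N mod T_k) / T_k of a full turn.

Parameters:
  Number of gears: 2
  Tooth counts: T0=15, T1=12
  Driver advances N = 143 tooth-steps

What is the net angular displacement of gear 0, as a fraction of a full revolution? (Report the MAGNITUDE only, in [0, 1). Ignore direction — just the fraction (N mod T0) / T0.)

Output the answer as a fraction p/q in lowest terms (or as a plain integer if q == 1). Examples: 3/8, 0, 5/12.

Answer: 8/15

Derivation:
Chain of 2 gears, tooth counts: [15, 12]
  gear 0: T0=15, direction=positive, advance = 143 mod 15 = 8 teeth = 8/15 turn
  gear 1: T1=12, direction=negative, advance = 143 mod 12 = 11 teeth = 11/12 turn
Gear 0: 143 mod 15 = 8
Fraction = 8 / 15 = 8/15 (gcd(8,15)=1) = 8/15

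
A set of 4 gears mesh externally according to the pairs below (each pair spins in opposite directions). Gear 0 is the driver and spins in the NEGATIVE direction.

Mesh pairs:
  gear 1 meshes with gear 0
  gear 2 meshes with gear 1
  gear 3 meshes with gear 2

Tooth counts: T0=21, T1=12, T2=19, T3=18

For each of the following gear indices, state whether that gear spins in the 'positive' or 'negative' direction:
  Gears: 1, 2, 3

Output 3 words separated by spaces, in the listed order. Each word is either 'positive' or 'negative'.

Answer: positive negative positive

Derivation:
Gear 0 (driver): negative (depth 0)
  gear 1: meshes with gear 0 -> depth 1 -> positive (opposite of gear 0)
  gear 2: meshes with gear 1 -> depth 2 -> negative (opposite of gear 1)
  gear 3: meshes with gear 2 -> depth 3 -> positive (opposite of gear 2)
Queried indices 1, 2, 3 -> positive, negative, positive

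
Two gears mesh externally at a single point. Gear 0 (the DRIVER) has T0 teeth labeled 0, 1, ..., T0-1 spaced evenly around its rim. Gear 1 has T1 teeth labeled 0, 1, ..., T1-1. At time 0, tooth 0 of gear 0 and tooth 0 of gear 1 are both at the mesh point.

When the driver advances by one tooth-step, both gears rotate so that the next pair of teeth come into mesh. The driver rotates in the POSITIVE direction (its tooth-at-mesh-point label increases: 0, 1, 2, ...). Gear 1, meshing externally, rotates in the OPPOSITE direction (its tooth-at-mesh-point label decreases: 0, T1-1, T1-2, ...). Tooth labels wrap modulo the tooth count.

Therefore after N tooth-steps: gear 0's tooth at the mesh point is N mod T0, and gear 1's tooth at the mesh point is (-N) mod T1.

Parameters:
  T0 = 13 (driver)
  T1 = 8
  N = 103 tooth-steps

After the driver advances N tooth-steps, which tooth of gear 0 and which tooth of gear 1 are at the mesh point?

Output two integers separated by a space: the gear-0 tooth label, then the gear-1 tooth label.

Gear 0 (driver, T0=13): tooth at mesh = N mod T0
  103 = 7 * 13 + 12, so 103 mod 13 = 12
  gear 0 tooth = 12
Gear 1 (driven, T1=8): tooth at mesh = (-N) mod T1
  103 = 12 * 8 + 7, so 103 mod 8 = 7
  (-103) mod 8 = (-7) mod 8 = 8 - 7 = 1
Mesh after 103 steps: gear-0 tooth 12 meets gear-1 tooth 1

Answer: 12 1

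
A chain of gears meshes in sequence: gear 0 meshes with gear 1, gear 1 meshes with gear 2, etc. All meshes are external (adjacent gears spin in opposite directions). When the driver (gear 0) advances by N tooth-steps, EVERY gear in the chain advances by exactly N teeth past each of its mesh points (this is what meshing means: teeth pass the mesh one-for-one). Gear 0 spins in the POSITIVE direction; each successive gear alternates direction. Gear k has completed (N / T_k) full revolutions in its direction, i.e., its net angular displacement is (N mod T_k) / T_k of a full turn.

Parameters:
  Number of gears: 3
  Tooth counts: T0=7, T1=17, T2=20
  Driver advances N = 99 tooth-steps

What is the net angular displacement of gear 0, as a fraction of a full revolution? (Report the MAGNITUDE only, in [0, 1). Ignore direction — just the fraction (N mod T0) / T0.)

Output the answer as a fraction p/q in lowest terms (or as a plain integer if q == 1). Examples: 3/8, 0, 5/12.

Answer: 1/7

Derivation:
Chain of 3 gears, tooth counts: [7, 17, 20]
  gear 0: T0=7, direction=positive, advance = 99 mod 7 = 1 teeth = 1/7 turn
  gear 1: T1=17, direction=negative, advance = 99 mod 17 = 14 teeth = 14/17 turn
  gear 2: T2=20, direction=positive, advance = 99 mod 20 = 19 teeth = 19/20 turn
Gear 0: 99 mod 7 = 1
Fraction = 1 / 7 = 1/7 (gcd(1,7)=1) = 1/7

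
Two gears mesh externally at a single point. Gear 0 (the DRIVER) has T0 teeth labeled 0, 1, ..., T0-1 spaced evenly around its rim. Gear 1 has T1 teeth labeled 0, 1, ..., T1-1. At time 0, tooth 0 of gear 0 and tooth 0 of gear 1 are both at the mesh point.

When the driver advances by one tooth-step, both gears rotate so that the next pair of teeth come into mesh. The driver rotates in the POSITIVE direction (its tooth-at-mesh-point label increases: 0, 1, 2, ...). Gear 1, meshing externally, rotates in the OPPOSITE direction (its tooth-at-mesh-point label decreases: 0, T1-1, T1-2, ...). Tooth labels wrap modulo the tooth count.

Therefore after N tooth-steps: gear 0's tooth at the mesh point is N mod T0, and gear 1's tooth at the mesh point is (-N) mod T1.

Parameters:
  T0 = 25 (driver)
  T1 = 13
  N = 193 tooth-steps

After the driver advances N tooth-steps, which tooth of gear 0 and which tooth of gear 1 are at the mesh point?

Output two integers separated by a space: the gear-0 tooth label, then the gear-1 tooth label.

Answer: 18 2

Derivation:
Gear 0 (driver, T0=25): tooth at mesh = N mod T0
  193 = 7 * 25 + 18, so 193 mod 25 = 18
  gear 0 tooth = 18
Gear 1 (driven, T1=13): tooth at mesh = (-N) mod T1
  193 = 14 * 13 + 11, so 193 mod 13 = 11
  (-193) mod 13 = (-11) mod 13 = 13 - 11 = 2
Mesh after 193 steps: gear-0 tooth 18 meets gear-1 tooth 2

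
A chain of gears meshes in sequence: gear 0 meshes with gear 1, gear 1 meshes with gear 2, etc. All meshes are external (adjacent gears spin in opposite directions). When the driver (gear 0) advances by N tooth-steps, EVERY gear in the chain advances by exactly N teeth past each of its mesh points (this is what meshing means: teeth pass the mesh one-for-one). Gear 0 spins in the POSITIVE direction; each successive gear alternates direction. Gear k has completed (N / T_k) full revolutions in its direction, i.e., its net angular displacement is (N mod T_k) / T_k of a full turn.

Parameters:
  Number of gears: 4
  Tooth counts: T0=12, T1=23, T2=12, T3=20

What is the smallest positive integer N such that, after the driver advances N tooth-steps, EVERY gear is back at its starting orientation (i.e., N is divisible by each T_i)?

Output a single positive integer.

Answer: 1380

Derivation:
Gear k returns to start when N is a multiple of T_k.
All gears at start simultaneously when N is a common multiple of [12, 23, 12, 20]; the smallest such N is lcm(12, 23, 12, 20).
Start: lcm = T0 = 12
Fold in T1=23: gcd(12, 23) = 1; lcm(12, 23) = 12 * 23 / 1 = 276 / 1 = 276
Fold in T2=12: gcd(276, 12) = 12; lcm(276, 12) = 276 * 12 / 12 = 3312 / 12 = 276
Fold in T3=20: gcd(276, 20) = 4; lcm(276, 20) = 276 * 20 / 4 = 5520 / 4 = 1380
Full cycle length = 1380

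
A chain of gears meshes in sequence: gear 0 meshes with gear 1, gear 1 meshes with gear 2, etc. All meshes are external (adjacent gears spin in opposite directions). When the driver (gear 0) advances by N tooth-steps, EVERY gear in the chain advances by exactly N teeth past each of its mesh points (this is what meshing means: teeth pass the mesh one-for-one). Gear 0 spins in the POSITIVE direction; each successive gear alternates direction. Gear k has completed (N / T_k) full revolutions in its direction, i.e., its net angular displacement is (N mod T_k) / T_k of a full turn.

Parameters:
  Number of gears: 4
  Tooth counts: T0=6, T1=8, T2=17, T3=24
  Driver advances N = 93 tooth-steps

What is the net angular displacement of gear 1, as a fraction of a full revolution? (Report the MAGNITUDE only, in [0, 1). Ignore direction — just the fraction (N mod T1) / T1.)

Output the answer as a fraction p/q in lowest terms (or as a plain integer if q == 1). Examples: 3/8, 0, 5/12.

Chain of 4 gears, tooth counts: [6, 8, 17, 24]
  gear 0: T0=6, direction=positive, advance = 93 mod 6 = 3 teeth = 3/6 turn
  gear 1: T1=8, direction=negative, advance = 93 mod 8 = 5 teeth = 5/8 turn
  gear 2: T2=17, direction=positive, advance = 93 mod 17 = 8 teeth = 8/17 turn
  gear 3: T3=24, direction=negative, advance = 93 mod 24 = 21 teeth = 21/24 turn
Gear 1: 93 mod 8 = 5
Fraction = 5 / 8 = 5/8 (gcd(5,8)=1) = 5/8

Answer: 5/8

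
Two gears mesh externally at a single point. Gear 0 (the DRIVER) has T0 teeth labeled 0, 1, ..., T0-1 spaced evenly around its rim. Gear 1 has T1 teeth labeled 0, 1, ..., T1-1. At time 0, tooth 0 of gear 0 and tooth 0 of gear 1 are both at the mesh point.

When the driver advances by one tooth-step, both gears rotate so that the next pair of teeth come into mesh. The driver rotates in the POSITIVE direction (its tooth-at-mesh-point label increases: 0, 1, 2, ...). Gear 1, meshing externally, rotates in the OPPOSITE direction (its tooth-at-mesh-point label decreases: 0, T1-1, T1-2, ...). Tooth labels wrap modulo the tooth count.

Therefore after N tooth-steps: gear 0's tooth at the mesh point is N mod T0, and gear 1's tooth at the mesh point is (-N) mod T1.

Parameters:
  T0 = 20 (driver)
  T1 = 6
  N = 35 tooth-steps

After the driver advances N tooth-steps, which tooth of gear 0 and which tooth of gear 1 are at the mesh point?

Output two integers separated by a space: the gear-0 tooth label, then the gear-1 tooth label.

Answer: 15 1

Derivation:
Gear 0 (driver, T0=20): tooth at mesh = N mod T0
  35 = 1 * 20 + 15, so 35 mod 20 = 15
  gear 0 tooth = 15
Gear 1 (driven, T1=6): tooth at mesh = (-N) mod T1
  35 = 5 * 6 + 5, so 35 mod 6 = 5
  (-35) mod 6 = (-5) mod 6 = 6 - 5 = 1
Mesh after 35 steps: gear-0 tooth 15 meets gear-1 tooth 1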